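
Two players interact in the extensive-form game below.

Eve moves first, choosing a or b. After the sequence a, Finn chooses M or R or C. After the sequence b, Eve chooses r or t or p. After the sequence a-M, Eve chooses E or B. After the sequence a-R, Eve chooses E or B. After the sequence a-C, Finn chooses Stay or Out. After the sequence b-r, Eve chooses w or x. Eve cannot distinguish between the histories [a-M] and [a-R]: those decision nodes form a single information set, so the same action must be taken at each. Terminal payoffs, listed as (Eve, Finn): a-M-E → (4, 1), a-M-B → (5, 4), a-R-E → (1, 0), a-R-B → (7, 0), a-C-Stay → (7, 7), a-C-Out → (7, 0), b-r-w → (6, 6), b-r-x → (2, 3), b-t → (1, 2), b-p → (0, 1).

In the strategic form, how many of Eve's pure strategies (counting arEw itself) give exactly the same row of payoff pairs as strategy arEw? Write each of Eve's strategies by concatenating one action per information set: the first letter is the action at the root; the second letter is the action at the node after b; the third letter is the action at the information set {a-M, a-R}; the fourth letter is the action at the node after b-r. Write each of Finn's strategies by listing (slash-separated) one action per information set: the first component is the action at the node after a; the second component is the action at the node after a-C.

Row for arEw (columns M/Stay, M/Out, R/Stay, R/Out, C/Stay, C/Out): (4,1) (4,1) (1,0) (1,0) (7,7) (7,0).
Under arEw, Eve's choice at the node after b and at the node after b-r can never be reached regardless of what Finn does, so varying those choices leaves every outcome unchanged.
Holding the reachable choices fixed and varying the unreachable ones freely already gives 3 × 2 = 6 equivalent strategies.
No other strategy reproduces this row, so those 6 are the full class: arEw, arEx, atEw, atEx, apEw, apEx.

6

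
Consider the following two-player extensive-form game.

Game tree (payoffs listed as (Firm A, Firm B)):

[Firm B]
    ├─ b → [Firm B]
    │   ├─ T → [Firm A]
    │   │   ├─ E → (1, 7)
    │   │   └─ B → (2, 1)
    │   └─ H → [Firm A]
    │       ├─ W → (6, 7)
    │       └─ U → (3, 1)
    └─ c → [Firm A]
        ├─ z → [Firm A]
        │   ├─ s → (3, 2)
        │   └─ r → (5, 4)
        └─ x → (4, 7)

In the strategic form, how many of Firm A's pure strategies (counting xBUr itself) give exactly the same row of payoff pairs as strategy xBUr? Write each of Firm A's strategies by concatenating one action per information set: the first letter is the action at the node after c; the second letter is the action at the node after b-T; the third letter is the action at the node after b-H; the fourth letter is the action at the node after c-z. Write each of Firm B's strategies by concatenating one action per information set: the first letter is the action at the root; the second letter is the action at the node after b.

2

Row for xBUr (columns bT, bH, cT, cH): (2,1) (3,1) (4,7) (4,7).
Under xBUr, Firm A's choice at the node after c-z can never be reached regardless of what Firm B does, so varying those choices leaves every outcome unchanged.
Holding the reachable choices fixed and varying the unreachable one freely already gives 2 equivalent strategies.
No other strategy reproduces this row, so those 2 are the full class: xBUs, xBUr.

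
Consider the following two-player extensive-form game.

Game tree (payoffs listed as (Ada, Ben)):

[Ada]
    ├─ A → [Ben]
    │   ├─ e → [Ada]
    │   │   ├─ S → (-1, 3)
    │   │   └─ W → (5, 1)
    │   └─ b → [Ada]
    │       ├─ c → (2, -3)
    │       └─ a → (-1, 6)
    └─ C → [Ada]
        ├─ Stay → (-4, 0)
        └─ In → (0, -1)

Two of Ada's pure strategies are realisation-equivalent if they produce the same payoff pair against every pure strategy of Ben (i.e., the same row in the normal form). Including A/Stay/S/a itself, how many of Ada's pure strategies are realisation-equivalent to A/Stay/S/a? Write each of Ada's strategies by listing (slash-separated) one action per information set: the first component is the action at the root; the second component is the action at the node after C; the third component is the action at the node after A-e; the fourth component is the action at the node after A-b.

Row for A/Stay/S/a (columns e, b): (-1,3) (-1,6).
Under A/Stay/S/a, Ada's choice at the node after C can never be reached regardless of what Ben does, so varying those choices leaves every outcome unchanged.
Holding the reachable choices fixed and varying the unreachable one freely already gives 2 equivalent strategies.
No other strategy reproduces this row, so those 2 are the full class: A/Stay/S/a, A/In/S/a.

2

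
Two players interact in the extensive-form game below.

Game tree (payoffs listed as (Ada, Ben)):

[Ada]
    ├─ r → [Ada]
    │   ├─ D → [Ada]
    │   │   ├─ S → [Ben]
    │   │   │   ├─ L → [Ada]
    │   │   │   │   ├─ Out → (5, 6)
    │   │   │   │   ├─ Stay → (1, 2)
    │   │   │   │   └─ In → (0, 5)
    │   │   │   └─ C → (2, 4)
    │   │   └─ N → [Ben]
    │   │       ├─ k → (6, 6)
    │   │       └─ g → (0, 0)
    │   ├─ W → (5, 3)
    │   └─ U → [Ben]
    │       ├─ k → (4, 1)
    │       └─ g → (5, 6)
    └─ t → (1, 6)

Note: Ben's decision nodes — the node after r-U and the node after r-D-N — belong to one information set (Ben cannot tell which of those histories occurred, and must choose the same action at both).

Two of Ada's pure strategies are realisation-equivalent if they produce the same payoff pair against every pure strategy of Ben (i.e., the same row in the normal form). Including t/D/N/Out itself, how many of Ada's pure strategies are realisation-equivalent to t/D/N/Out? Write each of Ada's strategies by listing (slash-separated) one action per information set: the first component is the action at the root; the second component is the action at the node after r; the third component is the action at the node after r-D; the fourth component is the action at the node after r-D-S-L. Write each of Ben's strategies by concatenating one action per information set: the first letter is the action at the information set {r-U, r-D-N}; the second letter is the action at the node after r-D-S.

18

Row for t/D/N/Out (columns kL, kC, gL, gC): (1,6) (1,6) (1,6) (1,6).
Under t/D/N/Out, Ada's choice at the node after r and at the node after r-D and at the node after r-D-S-L can never be reached regardless of what Ben does, so varying those choices leaves every outcome unchanged.
Holding the reachable choices fixed and varying the unreachable ones freely already gives 3 × 2 × 3 = 18 equivalent strategies.
No other strategy reproduces this row, so those 18 are the full class: t/D/S/Out, t/D/S/Stay, t/D/S/In, t/D/N/Out, t/D/N/Stay, t/D/N/In, t/W/S/Out, t/W/S/Stay, t/W/S/In, t/W/N/Out, t/W/N/Stay, t/W/N/In, t/U/S/Out, t/U/S/Stay, t/U/S/In, t/U/N/Out, t/U/N/Stay, t/U/N/In.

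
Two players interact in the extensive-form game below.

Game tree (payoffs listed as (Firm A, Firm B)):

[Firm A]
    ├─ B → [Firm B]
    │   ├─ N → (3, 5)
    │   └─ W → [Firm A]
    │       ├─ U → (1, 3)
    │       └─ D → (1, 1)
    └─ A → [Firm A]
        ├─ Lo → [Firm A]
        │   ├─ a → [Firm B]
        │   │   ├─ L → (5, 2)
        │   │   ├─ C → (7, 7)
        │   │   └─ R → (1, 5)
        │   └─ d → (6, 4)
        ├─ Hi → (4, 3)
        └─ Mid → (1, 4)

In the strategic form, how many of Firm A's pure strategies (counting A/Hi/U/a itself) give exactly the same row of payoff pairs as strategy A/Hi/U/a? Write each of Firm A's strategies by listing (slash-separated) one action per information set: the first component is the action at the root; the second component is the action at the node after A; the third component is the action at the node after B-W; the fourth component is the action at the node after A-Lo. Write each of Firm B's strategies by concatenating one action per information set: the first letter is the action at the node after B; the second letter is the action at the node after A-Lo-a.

4

Row for A/Hi/U/a (columns NL, NC, NR, WL, WC, WR): (4,3) (4,3) (4,3) (4,3) (4,3) (4,3).
Under A/Hi/U/a, Firm A's choice at the node after B-W and at the node after A-Lo can never be reached regardless of what Firm B does, so varying those choices leaves every outcome unchanged.
Holding the reachable choices fixed and varying the unreachable ones freely already gives 2 × 2 = 4 equivalent strategies.
No other strategy reproduces this row, so those 4 are the full class: A/Hi/U/a, A/Hi/U/d, A/Hi/D/a, A/Hi/D/d.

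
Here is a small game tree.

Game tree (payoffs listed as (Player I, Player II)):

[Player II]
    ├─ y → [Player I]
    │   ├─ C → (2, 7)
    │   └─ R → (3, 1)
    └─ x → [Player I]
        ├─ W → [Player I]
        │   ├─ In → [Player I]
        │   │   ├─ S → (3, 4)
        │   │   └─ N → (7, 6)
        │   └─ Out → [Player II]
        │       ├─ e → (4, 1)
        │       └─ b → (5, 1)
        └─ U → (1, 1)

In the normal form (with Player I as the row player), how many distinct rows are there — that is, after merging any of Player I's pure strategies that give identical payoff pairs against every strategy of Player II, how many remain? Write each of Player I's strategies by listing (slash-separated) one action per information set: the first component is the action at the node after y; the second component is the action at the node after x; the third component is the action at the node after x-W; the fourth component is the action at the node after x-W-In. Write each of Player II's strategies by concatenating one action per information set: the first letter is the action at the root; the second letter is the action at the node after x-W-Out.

Player I has 16 pure strategies: C/W/In/S, C/W/In/N, C/W/Out/S, C/W/Out/N, C/U/In/S, C/U/In/N, C/U/Out/S, C/U/Out/N, R/W/In/S, R/W/In/N, R/W/Out/S, R/W/Out/N, R/U/In/S, R/U/In/N, R/U/Out/S, R/U/Out/N. Columns: ye, yb, xe, xb.
{C/W/In/S} → row (2,7) (2,7) (3,4) (3,4)
{C/W/In/N} → row (2,7) (2,7) (7,6) (7,6)
{C/W/Out/S, C/W/Out/N} → row (2,7) (2,7) (4,1) (5,1)
{C/U/In/S, C/U/In/N, C/U/Out/S, C/U/Out/N} → row (2,7) (2,7) (1,1) (1,1)
{R/W/In/S} → row (3,1) (3,1) (3,4) (3,4)
{R/W/In/N} → row (3,1) (3,1) (7,6) (7,6)
{R/W/Out/S, R/W/Out/N} → row (3,1) (3,1) (4,1) (5,1)
{R/U/In/S, R/U/In/N, R/U/Out/S, R/U/Out/N} → row (3,1) (3,1) (1,1) (1,1)
That's 8 distinct rows out of 16 strategies.

8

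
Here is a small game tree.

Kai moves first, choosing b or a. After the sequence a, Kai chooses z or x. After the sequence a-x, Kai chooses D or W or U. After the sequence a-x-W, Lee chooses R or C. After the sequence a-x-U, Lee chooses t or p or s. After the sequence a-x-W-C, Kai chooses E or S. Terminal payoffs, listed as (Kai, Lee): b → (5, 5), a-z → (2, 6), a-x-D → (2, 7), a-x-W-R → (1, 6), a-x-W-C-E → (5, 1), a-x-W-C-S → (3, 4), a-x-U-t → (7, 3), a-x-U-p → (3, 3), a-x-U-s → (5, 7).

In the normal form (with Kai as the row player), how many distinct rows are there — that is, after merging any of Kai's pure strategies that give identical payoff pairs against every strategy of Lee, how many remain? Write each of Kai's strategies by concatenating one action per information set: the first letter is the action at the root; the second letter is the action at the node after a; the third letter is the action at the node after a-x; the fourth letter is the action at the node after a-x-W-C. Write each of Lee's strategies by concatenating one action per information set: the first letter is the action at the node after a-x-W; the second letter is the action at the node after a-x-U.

6

Kai has 24 pure strategies: bzDE, bzDS, bzWE, bzWS, bzUE, bzUS, bxDE, bxDS, bxWE, bxWS, bxUE, bxUS, azDE, azDS, azWE, azWS, azUE, azUS, axDE, axDS, axWE, axWS, axUE, axUS. Columns: Rt, Rp, Rs, Ct, Cp, Cs.
{bzDE, bzDS, bzWE, bzWS, bzUE, bzUS, bxDE, bxDS, bxWE, bxWS, bxUE, bxUS} → row (5,5) (5,5) (5,5) (5,5) (5,5) (5,5)
{azDE, azDS, azWE, azWS, azUE, azUS} → row (2,6) (2,6) (2,6) (2,6) (2,6) (2,6)
{axDE, axDS} → row (2,7) (2,7) (2,7) (2,7) (2,7) (2,7)
{axWE} → row (1,6) (1,6) (1,6) (5,1) (5,1) (5,1)
{axWS} → row (1,6) (1,6) (1,6) (3,4) (3,4) (3,4)
{axUE, axUS} → row (7,3) (3,3) (5,7) (7,3) (3,3) (5,7)
That's 6 distinct rows out of 24 strategies.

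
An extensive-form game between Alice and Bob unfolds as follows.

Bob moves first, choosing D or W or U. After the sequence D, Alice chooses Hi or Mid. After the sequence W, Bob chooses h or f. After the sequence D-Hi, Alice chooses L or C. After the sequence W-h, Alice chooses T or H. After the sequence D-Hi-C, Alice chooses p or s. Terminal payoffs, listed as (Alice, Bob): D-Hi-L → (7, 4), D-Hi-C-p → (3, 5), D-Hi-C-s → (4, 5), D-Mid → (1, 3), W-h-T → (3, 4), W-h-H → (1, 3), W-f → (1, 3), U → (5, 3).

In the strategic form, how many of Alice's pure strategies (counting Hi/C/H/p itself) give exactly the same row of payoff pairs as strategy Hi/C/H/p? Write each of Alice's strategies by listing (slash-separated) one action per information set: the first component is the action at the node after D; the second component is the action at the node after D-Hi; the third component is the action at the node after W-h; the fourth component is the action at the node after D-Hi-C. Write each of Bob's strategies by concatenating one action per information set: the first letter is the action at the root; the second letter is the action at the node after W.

1

Row for Hi/C/H/p (columns Dh, Df, Wh, Wf, Uh, Uf): (3,5) (3,5) (1,3) (1,3) (5,3) (5,3).
Every one of Alice's information sets is on the play path for some reply by Bob when Alice follows Hi/C/H/p.
Changing the action at any of them therefore changes at least one column, so only Hi/C/H/p itself gives this row.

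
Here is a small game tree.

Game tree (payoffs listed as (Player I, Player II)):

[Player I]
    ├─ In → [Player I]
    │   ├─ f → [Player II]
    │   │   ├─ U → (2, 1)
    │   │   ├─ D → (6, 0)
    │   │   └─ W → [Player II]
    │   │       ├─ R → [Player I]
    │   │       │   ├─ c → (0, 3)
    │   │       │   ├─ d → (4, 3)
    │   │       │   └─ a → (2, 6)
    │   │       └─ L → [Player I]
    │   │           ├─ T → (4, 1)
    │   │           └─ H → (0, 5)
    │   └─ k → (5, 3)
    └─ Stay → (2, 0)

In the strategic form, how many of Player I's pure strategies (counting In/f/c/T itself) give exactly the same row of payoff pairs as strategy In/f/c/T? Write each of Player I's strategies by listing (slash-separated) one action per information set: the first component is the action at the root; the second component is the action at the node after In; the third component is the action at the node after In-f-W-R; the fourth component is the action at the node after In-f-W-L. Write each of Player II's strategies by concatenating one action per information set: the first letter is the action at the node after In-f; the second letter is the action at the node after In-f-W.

1

Row for In/f/c/T (columns UR, UL, DR, DL, WR, WL): (2,1) (2,1) (6,0) (6,0) (0,3) (4,1).
Every one of Player I's information sets is on the play path for some reply by Player II when Player I follows In/f/c/T.
Changing the action at any of them therefore changes at least one column, so only In/f/c/T itself gives this row.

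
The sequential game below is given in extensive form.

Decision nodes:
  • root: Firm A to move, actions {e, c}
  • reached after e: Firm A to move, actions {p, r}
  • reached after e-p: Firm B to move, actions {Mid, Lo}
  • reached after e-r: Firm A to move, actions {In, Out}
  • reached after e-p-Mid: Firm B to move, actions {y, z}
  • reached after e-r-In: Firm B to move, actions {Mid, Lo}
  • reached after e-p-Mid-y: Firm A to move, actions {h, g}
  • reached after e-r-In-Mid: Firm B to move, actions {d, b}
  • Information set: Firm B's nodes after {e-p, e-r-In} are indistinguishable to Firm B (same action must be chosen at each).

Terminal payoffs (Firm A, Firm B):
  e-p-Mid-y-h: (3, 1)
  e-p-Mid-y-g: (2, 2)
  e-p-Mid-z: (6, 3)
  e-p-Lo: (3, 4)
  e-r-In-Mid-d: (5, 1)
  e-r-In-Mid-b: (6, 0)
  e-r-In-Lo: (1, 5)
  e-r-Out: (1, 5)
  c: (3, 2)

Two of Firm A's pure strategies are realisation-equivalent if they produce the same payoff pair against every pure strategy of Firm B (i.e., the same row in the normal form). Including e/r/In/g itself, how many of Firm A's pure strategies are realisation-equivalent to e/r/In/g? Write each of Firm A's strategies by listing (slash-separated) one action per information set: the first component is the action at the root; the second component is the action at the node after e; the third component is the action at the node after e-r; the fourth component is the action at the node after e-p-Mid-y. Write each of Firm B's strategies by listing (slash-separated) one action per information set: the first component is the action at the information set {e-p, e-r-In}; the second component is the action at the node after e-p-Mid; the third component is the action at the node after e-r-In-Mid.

2

Row for e/r/In/g (columns Mid/y/d, Mid/y/b, Mid/z/d, Mid/z/b, Lo/y/d, Lo/y/b, Lo/z/d, Lo/z/b): (5,1) (6,0) (5,1) (6,0) (1,5) (1,5) (1,5) (1,5).
Under e/r/In/g, Firm A's choice at the node after e-p-Mid-y can never be reached regardless of what Firm B does, so varying those choices leaves every outcome unchanged.
Holding the reachable choices fixed and varying the unreachable one freely already gives 2 equivalent strategies.
No other strategy reproduces this row, so those 2 are the full class: e/r/In/h, e/r/In/g.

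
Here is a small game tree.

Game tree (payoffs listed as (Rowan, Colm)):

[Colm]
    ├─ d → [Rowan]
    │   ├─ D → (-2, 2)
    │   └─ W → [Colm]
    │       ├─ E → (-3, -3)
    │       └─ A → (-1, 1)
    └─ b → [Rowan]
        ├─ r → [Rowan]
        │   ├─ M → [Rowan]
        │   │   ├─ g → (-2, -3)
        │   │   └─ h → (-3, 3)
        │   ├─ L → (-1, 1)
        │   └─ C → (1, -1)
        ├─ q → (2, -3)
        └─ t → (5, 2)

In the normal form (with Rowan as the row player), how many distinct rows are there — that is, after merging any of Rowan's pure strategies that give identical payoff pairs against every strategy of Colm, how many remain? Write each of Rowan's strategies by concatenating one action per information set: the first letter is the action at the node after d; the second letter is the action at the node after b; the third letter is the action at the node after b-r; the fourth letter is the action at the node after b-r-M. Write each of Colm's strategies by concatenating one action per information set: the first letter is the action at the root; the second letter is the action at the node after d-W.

Rowan has 36 pure strategies: DrMg, DrMh, DrLg, DrLh, DrCg, DrCh, DqMg, DqMh, DqLg, DqLh, DqCg, DqCh, DtMg, DtMh, DtLg, DtLh, DtCg, DtCh, WrMg, WrMh, WrLg, WrLh, WrCg, WrCh, WqMg, WqMh, WqLg, WqLh, WqCg, WqCh, WtMg, WtMh, WtLg, WtLh, WtCg, WtCh. Columns: dE, dA, bE, bA.
{DrMg} → row (-2,2) (-2,2) (-2,-3) (-2,-3)
{DrMh} → row (-2,2) (-2,2) (-3,3) (-3,3)
{DrLg, DrLh} → row (-2,2) (-2,2) (-1,1) (-1,1)
{DrCg, DrCh} → row (-2,2) (-2,2) (1,-1) (1,-1)
{DqMg, DqMh, DqLg, DqLh, DqCg, DqCh} → row (-2,2) (-2,2) (2,-3) (2,-3)
{DtMg, DtMh, DtLg, DtLh, DtCg, DtCh} → row (-2,2) (-2,2) (5,2) (5,2)
{WrMg} → row (-3,-3) (-1,1) (-2,-3) (-2,-3)
{WrMh} → row (-3,-3) (-1,1) (-3,3) (-3,3)
{WrLg, WrLh} → row (-3,-3) (-1,1) (-1,1) (-1,1)
{WrCg, WrCh} → row (-3,-3) (-1,1) (1,-1) (1,-1)
{WqMg, WqMh, WqLg, WqLh, WqCg, WqCh} → row (-3,-3) (-1,1) (2,-3) (2,-3)
{WtMg, WtMh, WtLg, WtLh, WtCg, WtCh} → row (-3,-3) (-1,1) (5,2) (5,2)
That's 12 distinct rows out of 36 strategies.

12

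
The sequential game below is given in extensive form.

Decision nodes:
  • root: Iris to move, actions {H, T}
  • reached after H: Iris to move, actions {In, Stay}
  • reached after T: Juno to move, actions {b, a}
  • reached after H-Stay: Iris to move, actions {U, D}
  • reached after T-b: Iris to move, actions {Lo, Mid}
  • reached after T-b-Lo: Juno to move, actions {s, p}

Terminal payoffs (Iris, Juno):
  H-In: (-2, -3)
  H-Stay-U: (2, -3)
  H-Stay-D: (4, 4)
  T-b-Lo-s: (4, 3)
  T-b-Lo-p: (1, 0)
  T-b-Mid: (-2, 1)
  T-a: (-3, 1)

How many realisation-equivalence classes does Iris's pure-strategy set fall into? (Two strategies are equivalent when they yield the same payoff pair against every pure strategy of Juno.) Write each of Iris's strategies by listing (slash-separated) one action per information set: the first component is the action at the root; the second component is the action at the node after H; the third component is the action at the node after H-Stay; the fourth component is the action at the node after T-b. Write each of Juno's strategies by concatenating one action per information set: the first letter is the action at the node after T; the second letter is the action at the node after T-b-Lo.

5

Iris has 16 pure strategies: H/In/U/Lo, H/In/U/Mid, H/In/D/Lo, H/In/D/Mid, H/Stay/U/Lo, H/Stay/U/Mid, H/Stay/D/Lo, H/Stay/D/Mid, T/In/U/Lo, T/In/U/Mid, T/In/D/Lo, T/In/D/Mid, T/Stay/U/Lo, T/Stay/U/Mid, T/Stay/D/Lo, T/Stay/D/Mid. Columns: bs, bp, as, ap.
{H/In/U/Lo, H/In/U/Mid, H/In/D/Lo, H/In/D/Mid} → row (-2,-3) (-2,-3) (-2,-3) (-2,-3)
{H/Stay/U/Lo, H/Stay/U/Mid} → row (2,-3) (2,-3) (2,-3) (2,-3)
{H/Stay/D/Lo, H/Stay/D/Mid} → row (4,4) (4,4) (4,4) (4,4)
{T/In/U/Lo, T/In/D/Lo, T/Stay/U/Lo, T/Stay/D/Lo} → row (4,3) (1,0) (-3,1) (-3,1)
{T/In/U/Mid, T/In/D/Mid, T/Stay/U/Mid, T/Stay/D/Mid} → row (-2,1) (-2,1) (-3,1) (-3,1)
That's 5 distinct rows out of 16 strategies.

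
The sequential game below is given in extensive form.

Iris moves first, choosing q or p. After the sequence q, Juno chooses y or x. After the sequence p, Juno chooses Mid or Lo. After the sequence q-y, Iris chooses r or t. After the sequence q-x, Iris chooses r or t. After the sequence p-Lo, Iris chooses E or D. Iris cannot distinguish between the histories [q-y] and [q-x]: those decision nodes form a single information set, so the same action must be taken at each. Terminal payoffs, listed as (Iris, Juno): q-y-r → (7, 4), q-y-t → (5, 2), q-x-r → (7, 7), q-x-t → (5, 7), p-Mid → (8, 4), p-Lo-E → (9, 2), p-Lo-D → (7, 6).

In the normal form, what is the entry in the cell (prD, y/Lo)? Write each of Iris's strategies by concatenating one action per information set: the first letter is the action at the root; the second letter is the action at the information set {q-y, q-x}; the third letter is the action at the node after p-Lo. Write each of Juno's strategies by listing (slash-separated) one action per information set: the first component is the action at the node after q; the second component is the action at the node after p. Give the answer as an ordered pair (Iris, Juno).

(7, 6)

Trace the play path from the root:
  Iris plays p
  Juno plays Lo at [p]
  Iris plays D at [p-Lo]
→ terminal payoff (7, 6).
(Iris's choice at the information set {q-y, q-x} is never reached on this path, so it doesn't affect the outcome.)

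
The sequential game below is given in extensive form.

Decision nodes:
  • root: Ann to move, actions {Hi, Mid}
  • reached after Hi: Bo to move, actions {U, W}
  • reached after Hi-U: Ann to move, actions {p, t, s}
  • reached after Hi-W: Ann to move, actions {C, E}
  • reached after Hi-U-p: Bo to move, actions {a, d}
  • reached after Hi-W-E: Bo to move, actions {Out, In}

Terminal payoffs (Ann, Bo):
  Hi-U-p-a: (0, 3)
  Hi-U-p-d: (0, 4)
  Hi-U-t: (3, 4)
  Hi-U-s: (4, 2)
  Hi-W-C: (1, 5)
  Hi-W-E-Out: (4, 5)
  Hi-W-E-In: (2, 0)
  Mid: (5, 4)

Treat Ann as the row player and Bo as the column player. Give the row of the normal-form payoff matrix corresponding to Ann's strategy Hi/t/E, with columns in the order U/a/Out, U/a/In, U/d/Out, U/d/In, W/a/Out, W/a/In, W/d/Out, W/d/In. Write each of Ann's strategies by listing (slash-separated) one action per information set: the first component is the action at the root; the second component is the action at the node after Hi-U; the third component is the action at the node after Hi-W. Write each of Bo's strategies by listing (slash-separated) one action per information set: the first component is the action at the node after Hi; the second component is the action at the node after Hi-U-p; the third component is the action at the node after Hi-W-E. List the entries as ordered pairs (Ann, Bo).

vs U/a/Out: Ann plays Hi → Bo plays U at [Hi] → Ann plays t at [Hi-U] → (3, 4)
vs U/a/In: Ann plays Hi → Bo plays U at [Hi] → Ann plays t at [Hi-U] → (3, 4)
vs U/d/Out: Ann plays Hi → Bo plays U at [Hi] → Ann plays t at [Hi-U] → (3, 4)
vs U/d/In: Ann plays Hi → Bo plays U at [Hi] → Ann plays t at [Hi-U] → (3, 4)
vs W/a/Out: Ann plays Hi → Bo plays W at [Hi] → Ann plays E at [Hi-W] → Bo plays Out at [Hi-W-E] → (4, 5)
vs W/a/In: Ann plays Hi → Bo plays W at [Hi] → Ann plays E at [Hi-W] → Bo plays In at [Hi-W-E] → (2, 0)
vs W/d/Out: Ann plays Hi → Bo plays W at [Hi] → Ann plays E at [Hi-W] → Bo plays Out at [Hi-W-E] → (4, 5)
vs W/d/In: Ann plays Hi → Bo plays W at [Hi] → Ann plays E at [Hi-W] → Bo plays In at [Hi-W-E] → (2, 0)

(3,4) (3,4) (3,4) (3,4) (4,5) (2,0) (4,5) (2,0)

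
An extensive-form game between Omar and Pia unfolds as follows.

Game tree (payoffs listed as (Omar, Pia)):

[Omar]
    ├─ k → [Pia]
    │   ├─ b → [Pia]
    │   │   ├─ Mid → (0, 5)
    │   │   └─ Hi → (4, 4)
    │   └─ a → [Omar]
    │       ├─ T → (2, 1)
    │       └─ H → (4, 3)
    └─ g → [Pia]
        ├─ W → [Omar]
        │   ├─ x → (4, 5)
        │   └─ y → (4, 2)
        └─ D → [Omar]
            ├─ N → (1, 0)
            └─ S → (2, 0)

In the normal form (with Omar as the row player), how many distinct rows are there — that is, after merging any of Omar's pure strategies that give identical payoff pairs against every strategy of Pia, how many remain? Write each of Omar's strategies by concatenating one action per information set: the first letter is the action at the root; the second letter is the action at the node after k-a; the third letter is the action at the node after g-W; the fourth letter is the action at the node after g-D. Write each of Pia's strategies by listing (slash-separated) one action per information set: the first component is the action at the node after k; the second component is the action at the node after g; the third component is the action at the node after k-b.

Omar has 16 pure strategies: kTxN, kTxS, kTyN, kTyS, kHxN, kHxS, kHyN, kHyS, gTxN, gTxS, gTyN, gTyS, gHxN, gHxS, gHyN, gHyS. Columns: b/W/Mid, b/W/Hi, b/D/Mid, b/D/Hi, a/W/Mid, a/W/Hi, a/D/Mid, a/D/Hi.
{kTxN, kTxS, kTyN, kTyS} → row (0,5) (4,4) (0,5) (4,4) (2,1) (2,1) (2,1) (2,1)
{kHxN, kHxS, kHyN, kHyS} → row (0,5) (4,4) (0,5) (4,4) (4,3) (4,3) (4,3) (4,3)
{gTxN, gHxN} → row (4,5) (4,5) (1,0) (1,0) (4,5) (4,5) (1,0) (1,0)
{gTxS, gHxS} → row (4,5) (4,5) (2,0) (2,0) (4,5) (4,5) (2,0) (2,0)
{gTyN, gHyN} → row (4,2) (4,2) (1,0) (1,0) (4,2) (4,2) (1,0) (1,0)
{gTyS, gHyS} → row (4,2) (4,2) (2,0) (2,0) (4,2) (4,2) (2,0) (2,0)
That's 6 distinct rows out of 16 strategies.

6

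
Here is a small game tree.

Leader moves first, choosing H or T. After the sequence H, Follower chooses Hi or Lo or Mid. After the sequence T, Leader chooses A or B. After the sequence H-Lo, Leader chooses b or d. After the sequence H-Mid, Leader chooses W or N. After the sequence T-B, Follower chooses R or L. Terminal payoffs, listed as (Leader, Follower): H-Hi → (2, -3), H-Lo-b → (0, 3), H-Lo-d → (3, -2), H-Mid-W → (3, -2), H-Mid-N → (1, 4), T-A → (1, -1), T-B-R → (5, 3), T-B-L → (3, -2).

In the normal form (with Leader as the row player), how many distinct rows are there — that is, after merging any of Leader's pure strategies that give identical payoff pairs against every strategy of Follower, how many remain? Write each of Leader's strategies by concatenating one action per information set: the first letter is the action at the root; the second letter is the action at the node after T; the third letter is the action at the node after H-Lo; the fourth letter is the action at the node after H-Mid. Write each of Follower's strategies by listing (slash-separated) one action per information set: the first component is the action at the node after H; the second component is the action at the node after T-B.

6

Leader has 16 pure strategies: HAbW, HAbN, HAdW, HAdN, HBbW, HBbN, HBdW, HBdN, TAbW, TAbN, TAdW, TAdN, TBbW, TBbN, TBdW, TBdN. Columns: Hi/R, Hi/L, Lo/R, Lo/L, Mid/R, Mid/L.
{HAbW, HBbW} → row (2,-3) (2,-3) (0,3) (0,3) (3,-2) (3,-2)
{HAbN, HBbN} → row (2,-3) (2,-3) (0,3) (0,3) (1,4) (1,4)
{HAdW, HBdW} → row (2,-3) (2,-3) (3,-2) (3,-2) (3,-2) (3,-2)
{HAdN, HBdN} → row (2,-3) (2,-3) (3,-2) (3,-2) (1,4) (1,4)
{TAbW, TAbN, TAdW, TAdN} → row (1,-1) (1,-1) (1,-1) (1,-1) (1,-1) (1,-1)
{TBbW, TBbN, TBdW, TBdN} → row (5,3) (3,-2) (5,3) (3,-2) (5,3) (3,-2)
That's 6 distinct rows out of 16 strategies.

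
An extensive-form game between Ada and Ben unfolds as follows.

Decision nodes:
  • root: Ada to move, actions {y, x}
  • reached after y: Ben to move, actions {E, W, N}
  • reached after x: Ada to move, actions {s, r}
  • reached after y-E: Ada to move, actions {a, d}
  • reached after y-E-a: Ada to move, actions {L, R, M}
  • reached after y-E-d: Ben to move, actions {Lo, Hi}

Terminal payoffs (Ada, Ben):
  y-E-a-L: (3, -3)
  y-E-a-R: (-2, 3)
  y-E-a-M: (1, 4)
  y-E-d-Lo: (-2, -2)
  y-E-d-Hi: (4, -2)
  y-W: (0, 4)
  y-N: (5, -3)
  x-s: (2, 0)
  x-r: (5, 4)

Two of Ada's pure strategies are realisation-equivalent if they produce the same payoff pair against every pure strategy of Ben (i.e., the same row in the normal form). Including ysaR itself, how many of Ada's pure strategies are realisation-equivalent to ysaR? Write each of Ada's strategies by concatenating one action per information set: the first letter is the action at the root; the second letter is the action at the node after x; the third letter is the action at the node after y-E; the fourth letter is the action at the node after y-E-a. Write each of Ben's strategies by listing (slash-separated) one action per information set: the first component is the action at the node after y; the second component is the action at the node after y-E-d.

Row for ysaR (columns E/Lo, E/Hi, W/Lo, W/Hi, N/Lo, N/Hi): (-2,3) (-2,3) (0,4) (0,4) (5,-3) (5,-3).
Under ysaR, Ada's choice at the node after x can never be reached regardless of what Ben does, so varying those choices leaves every outcome unchanged.
Holding the reachable choices fixed and varying the unreachable one freely already gives 2 equivalent strategies.
No other strategy reproduces this row, so those 2 are the full class: ysaR, yraR.

2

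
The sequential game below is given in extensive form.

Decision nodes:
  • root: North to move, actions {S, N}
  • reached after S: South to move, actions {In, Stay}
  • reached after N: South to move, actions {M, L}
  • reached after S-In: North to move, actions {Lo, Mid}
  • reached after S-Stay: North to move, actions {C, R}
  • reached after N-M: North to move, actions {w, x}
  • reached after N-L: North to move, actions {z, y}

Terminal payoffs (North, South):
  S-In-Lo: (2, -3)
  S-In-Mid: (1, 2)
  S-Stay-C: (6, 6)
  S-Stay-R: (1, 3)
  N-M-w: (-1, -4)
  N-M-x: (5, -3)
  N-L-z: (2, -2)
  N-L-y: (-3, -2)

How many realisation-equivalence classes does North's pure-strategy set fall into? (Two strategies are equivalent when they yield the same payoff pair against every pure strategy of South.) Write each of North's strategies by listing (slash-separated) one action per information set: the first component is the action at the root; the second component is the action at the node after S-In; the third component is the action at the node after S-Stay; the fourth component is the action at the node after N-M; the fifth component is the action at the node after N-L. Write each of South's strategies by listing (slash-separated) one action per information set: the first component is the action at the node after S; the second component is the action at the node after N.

North has 32 pure strategies: S/Lo/C/w/z, S/Lo/C/w/y, S/Lo/C/x/z, S/Lo/C/x/y, S/Lo/R/w/z, S/Lo/R/w/y, S/Lo/R/x/z, S/Lo/R/x/y, S/Mid/C/w/z, S/Mid/C/w/y, S/Mid/C/x/z, S/Mid/C/x/y, S/Mid/R/w/z, S/Mid/R/w/y, S/Mid/R/x/z, S/Mid/R/x/y, N/Lo/C/w/z, N/Lo/C/w/y, N/Lo/C/x/z, N/Lo/C/x/y, N/Lo/R/w/z, N/Lo/R/w/y, N/Lo/R/x/z, N/Lo/R/x/y, N/Mid/C/w/z, N/Mid/C/w/y, N/Mid/C/x/z, N/Mid/C/x/y, N/Mid/R/w/z, N/Mid/R/w/y, N/Mid/R/x/z, N/Mid/R/x/y. Columns: In/M, In/L, Stay/M, Stay/L.
{S/Lo/C/w/z, S/Lo/C/w/y, S/Lo/C/x/z, S/Lo/C/x/y} → row (2,-3) (2,-3) (6,6) (6,6)
{S/Lo/R/w/z, S/Lo/R/w/y, S/Lo/R/x/z, S/Lo/R/x/y} → row (2,-3) (2,-3) (1,3) (1,3)
{S/Mid/C/w/z, S/Mid/C/w/y, S/Mid/C/x/z, S/Mid/C/x/y} → row (1,2) (1,2) (6,6) (6,6)
{S/Mid/R/w/z, S/Mid/R/w/y, S/Mid/R/x/z, S/Mid/R/x/y} → row (1,2) (1,2) (1,3) (1,3)
{N/Lo/C/w/z, N/Lo/R/w/z, N/Mid/C/w/z, N/Mid/R/w/z} → row (-1,-4) (2,-2) (-1,-4) (2,-2)
{N/Lo/C/w/y, N/Lo/R/w/y, N/Mid/C/w/y, N/Mid/R/w/y} → row (-1,-4) (-3,-2) (-1,-4) (-3,-2)
{N/Lo/C/x/z, N/Lo/R/x/z, N/Mid/C/x/z, N/Mid/R/x/z} → row (5,-3) (2,-2) (5,-3) (2,-2)
{N/Lo/C/x/y, N/Lo/R/x/y, N/Mid/C/x/y, N/Mid/R/x/y} → row (5,-3) (-3,-2) (5,-3) (-3,-2)
That's 8 distinct rows out of 32 strategies.

8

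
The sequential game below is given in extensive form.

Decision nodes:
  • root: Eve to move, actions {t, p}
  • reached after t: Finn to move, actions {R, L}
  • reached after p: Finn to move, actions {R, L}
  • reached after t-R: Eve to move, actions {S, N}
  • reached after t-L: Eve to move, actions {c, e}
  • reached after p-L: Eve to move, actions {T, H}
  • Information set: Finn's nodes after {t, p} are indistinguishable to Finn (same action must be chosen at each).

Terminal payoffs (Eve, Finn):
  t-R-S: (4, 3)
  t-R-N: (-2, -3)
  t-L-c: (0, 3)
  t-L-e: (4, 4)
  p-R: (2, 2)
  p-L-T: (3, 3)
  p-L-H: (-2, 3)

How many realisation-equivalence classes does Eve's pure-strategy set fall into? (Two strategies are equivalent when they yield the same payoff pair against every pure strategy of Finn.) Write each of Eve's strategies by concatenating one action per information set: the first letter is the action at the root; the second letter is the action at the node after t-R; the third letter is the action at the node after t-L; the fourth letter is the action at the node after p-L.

Eve has 16 pure strategies: tScT, tScH, tSeT, tSeH, tNcT, tNcH, tNeT, tNeH, pScT, pScH, pSeT, pSeH, pNcT, pNcH, pNeT, pNeH. Columns: R, L.
{tScT, tScH} → row (4,3) (0,3)
{tSeT, tSeH} → row (4,3) (4,4)
{tNcT, tNcH} → row (-2,-3) (0,3)
{tNeT, tNeH} → row (-2,-3) (4,4)
{pScT, pSeT, pNcT, pNeT} → row (2,2) (3,3)
{pScH, pSeH, pNcH, pNeH} → row (2,2) (-2,3)
That's 6 distinct rows out of 16 strategies.

6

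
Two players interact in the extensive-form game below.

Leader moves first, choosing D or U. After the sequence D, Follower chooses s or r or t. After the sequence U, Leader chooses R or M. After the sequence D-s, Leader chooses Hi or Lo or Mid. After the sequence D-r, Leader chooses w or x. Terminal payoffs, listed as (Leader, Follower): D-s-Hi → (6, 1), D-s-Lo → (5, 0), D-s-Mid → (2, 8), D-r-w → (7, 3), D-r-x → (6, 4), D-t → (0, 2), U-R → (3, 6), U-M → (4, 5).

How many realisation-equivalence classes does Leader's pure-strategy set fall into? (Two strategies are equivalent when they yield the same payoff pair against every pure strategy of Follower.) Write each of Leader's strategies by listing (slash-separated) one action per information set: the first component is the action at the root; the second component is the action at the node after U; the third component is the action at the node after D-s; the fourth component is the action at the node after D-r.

8

Leader has 24 pure strategies: D/R/Hi/w, D/R/Hi/x, D/R/Lo/w, D/R/Lo/x, D/R/Mid/w, D/R/Mid/x, D/M/Hi/w, D/M/Hi/x, D/M/Lo/w, D/M/Lo/x, D/M/Mid/w, D/M/Mid/x, U/R/Hi/w, U/R/Hi/x, U/R/Lo/w, U/R/Lo/x, U/R/Mid/w, U/R/Mid/x, U/M/Hi/w, U/M/Hi/x, U/M/Lo/w, U/M/Lo/x, U/M/Mid/w, U/M/Mid/x. Columns: s, r, t.
{D/R/Hi/w, D/M/Hi/w} → row (6,1) (7,3) (0,2)
{D/R/Hi/x, D/M/Hi/x} → row (6,1) (6,4) (0,2)
{D/R/Lo/w, D/M/Lo/w} → row (5,0) (7,3) (0,2)
{D/R/Lo/x, D/M/Lo/x} → row (5,0) (6,4) (0,2)
{D/R/Mid/w, D/M/Mid/w} → row (2,8) (7,3) (0,2)
{D/R/Mid/x, D/M/Mid/x} → row (2,8) (6,4) (0,2)
{U/R/Hi/w, U/R/Hi/x, U/R/Lo/w, U/R/Lo/x, U/R/Mid/w, U/R/Mid/x} → row (3,6) (3,6) (3,6)
{U/M/Hi/w, U/M/Hi/x, U/M/Lo/w, U/M/Lo/x, U/M/Mid/w, U/M/Mid/x} → row (4,5) (4,5) (4,5)
That's 8 distinct rows out of 24 strategies.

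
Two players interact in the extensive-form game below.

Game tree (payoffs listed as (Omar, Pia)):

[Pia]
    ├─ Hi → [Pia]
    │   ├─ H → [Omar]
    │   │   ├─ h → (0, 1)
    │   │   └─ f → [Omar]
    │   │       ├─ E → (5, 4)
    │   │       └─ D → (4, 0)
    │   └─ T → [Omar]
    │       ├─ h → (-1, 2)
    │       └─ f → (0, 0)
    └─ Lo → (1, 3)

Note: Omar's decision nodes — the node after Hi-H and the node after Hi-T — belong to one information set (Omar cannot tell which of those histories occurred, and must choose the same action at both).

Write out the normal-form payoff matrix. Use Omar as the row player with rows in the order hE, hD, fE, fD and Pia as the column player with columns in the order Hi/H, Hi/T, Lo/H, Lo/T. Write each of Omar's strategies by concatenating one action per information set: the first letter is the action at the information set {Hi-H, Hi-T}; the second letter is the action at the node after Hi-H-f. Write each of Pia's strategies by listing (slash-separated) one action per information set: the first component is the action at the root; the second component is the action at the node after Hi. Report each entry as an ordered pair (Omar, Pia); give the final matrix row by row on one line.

         Hi/H     Hi/T     Lo/H     Lo/T
  hE    (0,1)   (-1,2)    (1,3)    (1,3)
  hD    (0,1)   (-1,2)    (1,3)    (1,3)
  fE    (5,4)    (0,0)    (1,3)    (1,3)
  fD    (4,0)    (0,0)    (1,3)    (1,3)

hE: (0,1) (-1,2) (1,3) (1,3) | hD: (0,1) (-1,2) (1,3) (1,3) | fE: (5,4) (0,0) (1,3) (1,3) | fD: (4,0) (0,0) (1,3) (1,3)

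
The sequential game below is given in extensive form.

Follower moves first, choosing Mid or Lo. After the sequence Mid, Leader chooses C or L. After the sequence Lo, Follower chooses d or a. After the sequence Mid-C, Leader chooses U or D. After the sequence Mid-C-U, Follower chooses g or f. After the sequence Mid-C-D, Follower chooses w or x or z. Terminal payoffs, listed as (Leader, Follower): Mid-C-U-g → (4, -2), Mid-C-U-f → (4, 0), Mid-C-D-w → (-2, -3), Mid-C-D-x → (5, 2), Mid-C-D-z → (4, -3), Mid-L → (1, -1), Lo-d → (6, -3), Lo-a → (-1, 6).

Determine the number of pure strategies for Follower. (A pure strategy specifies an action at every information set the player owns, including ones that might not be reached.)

Follower owns the root with actions {Mid, Lo} — two choices.
Follower owns the node after Lo with actions {d, a} — two choices.
Follower owns the node after Mid-C-U with actions {g, f} — two choices.
Follower owns the node after Mid-C-D with actions {w, x, z} — three choices.
A pure strategy fixes one action at each information set independently, so the count is the product 2 × 2 × 2 × 3 = 24.
(For reference, Leader has 4 pure strategies, giving a 24×4 normal-form matrix.)

24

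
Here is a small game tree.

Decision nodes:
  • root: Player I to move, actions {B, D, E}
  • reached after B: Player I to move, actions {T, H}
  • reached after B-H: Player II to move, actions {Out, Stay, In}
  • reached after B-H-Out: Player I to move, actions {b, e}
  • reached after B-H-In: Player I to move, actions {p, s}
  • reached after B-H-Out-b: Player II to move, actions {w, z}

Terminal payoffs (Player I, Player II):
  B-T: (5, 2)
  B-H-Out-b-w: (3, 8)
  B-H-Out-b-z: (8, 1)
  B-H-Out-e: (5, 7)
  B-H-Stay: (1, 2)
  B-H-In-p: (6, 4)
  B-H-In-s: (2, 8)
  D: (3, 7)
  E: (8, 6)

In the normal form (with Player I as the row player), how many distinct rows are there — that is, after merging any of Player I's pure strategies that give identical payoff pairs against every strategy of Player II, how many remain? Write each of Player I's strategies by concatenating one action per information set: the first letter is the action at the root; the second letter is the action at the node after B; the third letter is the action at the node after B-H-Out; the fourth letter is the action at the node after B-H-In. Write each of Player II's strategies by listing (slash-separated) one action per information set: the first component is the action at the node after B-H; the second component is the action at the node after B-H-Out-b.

7

Player I has 24 pure strategies: BTbp, BTbs, BTep, BTes, BHbp, BHbs, BHep, BHes, DTbp, DTbs, DTep, DTes, DHbp, DHbs, DHep, DHes, ETbp, ETbs, ETep, ETes, EHbp, EHbs, EHep, EHes. Columns: Out/w, Out/z, Stay/w, Stay/z, In/w, In/z.
{BTbp, BTbs, BTep, BTes} → row (5,2) (5,2) (5,2) (5,2) (5,2) (5,2)
{BHbp} → row (3,8) (8,1) (1,2) (1,2) (6,4) (6,4)
{BHbs} → row (3,8) (8,1) (1,2) (1,2) (2,8) (2,8)
{BHep} → row (5,7) (5,7) (1,2) (1,2) (6,4) (6,4)
{BHes} → row (5,7) (5,7) (1,2) (1,2) (2,8) (2,8)
{DTbp, DTbs, DTep, DTes, DHbp, DHbs, DHep, DHes} → row (3,7) (3,7) (3,7) (3,7) (3,7) (3,7)
{ETbp, ETbs, ETep, ETes, EHbp, EHbs, EHep, EHes} → row (8,6) (8,6) (8,6) (8,6) (8,6) (8,6)
That's 7 distinct rows out of 24 strategies.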